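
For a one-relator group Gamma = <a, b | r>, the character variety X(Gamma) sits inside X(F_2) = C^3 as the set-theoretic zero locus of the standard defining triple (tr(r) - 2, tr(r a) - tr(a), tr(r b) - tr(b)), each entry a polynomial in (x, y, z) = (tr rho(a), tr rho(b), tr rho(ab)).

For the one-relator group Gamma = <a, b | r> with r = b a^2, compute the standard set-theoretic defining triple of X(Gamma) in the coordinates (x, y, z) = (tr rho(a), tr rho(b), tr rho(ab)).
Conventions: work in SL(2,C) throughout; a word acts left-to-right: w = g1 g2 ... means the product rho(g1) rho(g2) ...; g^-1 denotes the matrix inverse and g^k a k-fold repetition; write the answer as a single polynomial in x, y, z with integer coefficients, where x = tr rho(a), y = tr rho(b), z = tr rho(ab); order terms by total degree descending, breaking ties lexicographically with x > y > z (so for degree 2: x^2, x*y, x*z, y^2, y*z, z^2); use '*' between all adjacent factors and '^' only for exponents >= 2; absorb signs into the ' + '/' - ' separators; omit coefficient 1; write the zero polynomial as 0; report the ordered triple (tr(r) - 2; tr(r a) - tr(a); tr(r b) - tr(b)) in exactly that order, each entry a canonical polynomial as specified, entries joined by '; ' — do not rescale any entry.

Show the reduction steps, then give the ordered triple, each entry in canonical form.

trace(b a^2) = trace(a)*trace(b a) - trace(b)  (reduce the a square) = x*z - y
reduce: trace(b a^3) = trace(a)*trace(b a^2) - trace(b a) = x^2*z - x*y - z
trace(a^2) = trace(a)*trace(a) - trace(1)   [square of a] = x^2 - 2
trace(b a^2 b) = trace(b)*trace(a^2 b) - trace(a^2)   [square of b] = x*y*z - x^2 - y^2 + 2
assemble the triple (trace(r) - 2; trace(r a) - x; trace(r b) - y)

x*z - y - 2; x^2*z - x*y - x - z; x*y*z - x^2 - y^2 - y + 2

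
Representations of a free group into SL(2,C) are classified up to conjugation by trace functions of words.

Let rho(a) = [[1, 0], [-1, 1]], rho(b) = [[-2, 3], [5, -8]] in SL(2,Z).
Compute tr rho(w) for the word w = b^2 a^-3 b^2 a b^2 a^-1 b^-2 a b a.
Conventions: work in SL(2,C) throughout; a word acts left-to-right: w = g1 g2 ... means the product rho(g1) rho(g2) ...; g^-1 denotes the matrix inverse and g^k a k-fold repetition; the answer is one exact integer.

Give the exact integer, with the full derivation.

-11970427

rho(b) = [[-2, 3], [5, -8]]
... * rho(b) = [[-2, 3], [5, -8]]  ->  [[19, -30], [-50, 79]]
... * rho(a^-1) = [[1, 0], [1, 1]]  ->  [[-11, -30], [29, 79]]
... * rho(a^-1) = [[1, 0], [1, 1]]  ->  [[-41, -30], [108, 79]]
... * rho(a^-1) = [[1, 0], [1, 1]]  ->  [[-71, -30], [187, 79]]
... * rho(b) = [[-2, 3], [5, -8]]  ->  [[-8, 27], [21, -71]]
... * rho(b) = [[-2, 3], [5, -8]]  ->  [[151, -240], [-397, 631]]
... * rho(a) = [[1, 0], [-1, 1]]  ->  [[391, -240], [-1028, 631]]
... * rho(b) = [[-2, 3], [5, -8]]  ->  [[-1982, 3093], [5211, -8132]]
... * rho(b) = [[-2, 3], [5, -8]]  ->  [[19429, -30690], [-51082, 80689]]
... * rho(a^-1) = [[1, 0], [1, 1]]  ->  [[-11261, -30690], [29607, 80689]]
... * rho(b^-1) = [[-8, -3], [-5, -2]]  ->  [[243538, 95163], [-640301, -250199]]
... * rho(b^-1) = [[-8, -3], [-5, -2]]  ->  [[-2424119, -920940], [6373403, 2421301]]
... * rho(a) = [[1, 0], [-1, 1]]  ->  [[-1503179, -920940], [3952102, 2421301]]
... * rho(b) = [[-2, 3], [5, -8]]  ->  [[-1598342, 2857983], [4202301, -7514102]]
... * rho(a) = [[1, 0], [-1, 1]]  ->  [[-4456325, 2857983], [11716403, -7514102]]
tr = -4456325 + -7514102 = -11970427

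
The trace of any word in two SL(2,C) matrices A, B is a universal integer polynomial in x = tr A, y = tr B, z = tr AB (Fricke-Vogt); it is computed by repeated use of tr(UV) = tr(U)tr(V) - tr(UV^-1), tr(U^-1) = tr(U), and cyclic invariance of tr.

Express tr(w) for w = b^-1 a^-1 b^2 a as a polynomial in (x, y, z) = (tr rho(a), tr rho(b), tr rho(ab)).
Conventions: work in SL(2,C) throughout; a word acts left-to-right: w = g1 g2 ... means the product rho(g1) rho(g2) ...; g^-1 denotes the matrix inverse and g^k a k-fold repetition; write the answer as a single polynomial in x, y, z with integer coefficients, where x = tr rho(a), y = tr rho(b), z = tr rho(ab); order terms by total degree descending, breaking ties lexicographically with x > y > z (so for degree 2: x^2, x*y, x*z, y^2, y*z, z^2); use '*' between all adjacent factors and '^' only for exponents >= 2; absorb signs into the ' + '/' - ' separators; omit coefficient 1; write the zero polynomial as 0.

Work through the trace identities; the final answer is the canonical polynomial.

-x*y^2*z + x^2*y + y^3 + y*z^2 - 3*y

trace(b^2) = trace(b)*trace(b) - trace(1) = y^2 - 2
trace(a b^2) = trace(b)*trace(a b) - trace(a) = y*z - x
use: trace(b^2 a b) = trace(b)*trace(a b^2) - trace(a b) = y^2*z - x*y - z
trace(a b a b) = trace(a b)*trace(a b) - trace(1)   [split at repeated a] = z^2 - 2
use: trace(a b a) = trace(a)*trace(b a) - trace(b) = x*z - y
use: trace(b^2 a b a) = trace(b)*trace(a b a b) - trace(a b a) = y*z^2 - x*z - y
use: trace(a^-1 b^2 a b) = trace(b^2 a b)*trace(a) - trace(b^2 a b a) = x*y^2*z - x^2*y - y*z^2 + y
trace(b^-1 a^-1 b^2 a) = trace(a^-1 b^2 a)*trace(b) - trace(a^-1 b^2 a b) = -x*y^2*z + x^2*y + y^3 + y*z^2 - 3*y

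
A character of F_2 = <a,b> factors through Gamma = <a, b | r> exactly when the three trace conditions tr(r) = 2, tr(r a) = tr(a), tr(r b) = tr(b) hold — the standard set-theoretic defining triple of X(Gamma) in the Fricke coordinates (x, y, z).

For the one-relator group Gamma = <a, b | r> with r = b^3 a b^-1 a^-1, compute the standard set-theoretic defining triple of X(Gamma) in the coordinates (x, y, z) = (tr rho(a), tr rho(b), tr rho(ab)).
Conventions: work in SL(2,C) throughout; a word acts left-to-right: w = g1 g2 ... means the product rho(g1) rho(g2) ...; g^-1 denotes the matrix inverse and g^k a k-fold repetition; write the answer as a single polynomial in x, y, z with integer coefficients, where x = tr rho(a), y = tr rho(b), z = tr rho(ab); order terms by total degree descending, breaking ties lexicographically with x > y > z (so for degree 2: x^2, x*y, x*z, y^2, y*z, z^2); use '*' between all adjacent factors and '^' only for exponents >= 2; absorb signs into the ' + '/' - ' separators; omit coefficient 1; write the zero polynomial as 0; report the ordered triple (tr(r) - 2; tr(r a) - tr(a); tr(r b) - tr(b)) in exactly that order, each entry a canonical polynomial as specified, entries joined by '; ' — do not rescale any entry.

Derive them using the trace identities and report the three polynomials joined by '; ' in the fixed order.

reduce: trace(b^2) = trace(b)*trace(b) - trace(1)  (reduce the b square) = y^2 - 2
reduce: trace(b^3) = trace(b)*trace(b^2) - trace(b)  (reduce the b square) = y^3 - 3*y
reduce: trace(b a b) = trace(b)*trace(a b) - trace(a)  (reduce the b square) = y*z - x
so trace(b a b^2) = trace(b)*trace(b a b) - trace(b a)  (reduce the b square) = y^2*z - x*y - z
trace(b^3 a b) = trace(b)*trace(b a b^2) - trace(b a b)  (reduce the b square) = y^3*z - x*y^2 - 2*y*z + x
trace(a b a b) = trace(a b)*trace(a b) - trace(1)  (split on a) = z^2 - 2
so trace(a b a) = trace(a)*trace(b a) - trace(b)  (reduce the a square) = x*z - y
trace(b a b a b) = trace(b)*trace(a b a b) - trace(a b a)  (reduce the b square) = y*z^2 - x*z - y
trace(b^3 a b a) = trace(b)*trace(b a b a b) - trace(b a b a)  (reduce the b square) = y^2*z^2 - x*y*z - y^2 - z^2 + 2
trace(a^-1 b^3 a b) = trace(b^3 a b)*trace(a) - trace(b^3 a b a)  (eliminate a^-1) = x*y^3*z - x^2*y^2 - y^2*z^2 - x*y*z + x^2 + y^2 + z^2 - 2
reduce: trace(b^3 a b^-1 a^-1) = trace(a^-1 b^3 a)*trace(b) - trace(a^-1 b^3 a b)  (eliminate b^-1) = -x*y^3*z + x^2*y^2 + y^4 + y^2*z^2 + x*y*z - x^2 - 4*y^2 - z^2 + 2
reduce: trace(b^4) = trace(b)*trace(b^3) - trace(b^2) = y^4 - 4*y^2 + 2
so trace(b^4 a b) = trace(b)*trace(b^3 a b) - trace(b^3 a) = y^4*z - x*y^3 - 3*y^2*z + 2*x*y + z
reduce: trace(b^4 a b a) = trace(b)*trace(b^2 a b a b) - trace(b^2 a b a) = y^3*z^2 - x*y^2*z - y^3 - 2*y*z^2 + x*z + 3*y
trace(a^-1 b^4 a b) = trace(b^4 a b)*trace(a) - trace(b^4 a b a) = x*y^4*z - x^2*y^3 - y^3*z^2 - 2*x*y^2*z + 2*x^2*y + y^3 + 2*y*z^2 - 3*y
reduce: trace(b^3 a b^-1 a^-1 b) = trace(a^-1 b^4 a)*trace(b) - trace(a^-1 b^4 a b) = -x*y^4*z + x^2*y^3 + y^5 + y^3*z^2 + 2*x*y^2*z - 2*x^2*y - 5*y^3 - 2*y*z^2 + 5*y
assemble the triple (trace(r) - 2; trace(r a) - x; trace(r b) - y)

-x*y^3*z + x^2*y^2 + y^4 + y^2*z^2 + x*y*z - x^2 - 4*y^2 - z^2; y*z - 2*x; -x*y^4*z + x^2*y^3 + y^5 + y^3*z^2 + 2*x*y^2*z - 2*x^2*y - 5*y^3 - 2*y*z^2 + 4*y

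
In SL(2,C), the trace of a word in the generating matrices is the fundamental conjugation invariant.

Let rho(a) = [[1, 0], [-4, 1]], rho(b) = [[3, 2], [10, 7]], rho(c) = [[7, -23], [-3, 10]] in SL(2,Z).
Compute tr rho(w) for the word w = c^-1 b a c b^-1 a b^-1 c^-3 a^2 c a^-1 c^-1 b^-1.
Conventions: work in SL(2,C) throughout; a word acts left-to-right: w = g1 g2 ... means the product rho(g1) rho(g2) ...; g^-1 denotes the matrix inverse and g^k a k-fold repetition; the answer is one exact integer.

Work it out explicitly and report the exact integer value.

rho(c^-1) = [[10, 23], [3, 7]]
... * rho(b) = [[3, 2], [10, 7]]  ->  [[260, 181], [79, 55]]
... * rho(a) = [[1, 0], [-4, 1]]  ->  [[-464, 181], [-141, 55]]
... * rho(c) = [[7, -23], [-3, 10]]  ->  [[-3791, 12482], [-1152, 3793]]
... * rho(b^-1) = [[7, -2], [-10, 3]]  ->  [[-151357, 45028], [-45994, 13683]]
... * rho(a) = [[1, 0], [-4, 1]]  ->  [[-331469, 45028], [-100726, 13683]]
... * rho(b^-1) = [[7, -2], [-10, 3]]  ->  [[-2770563, 798022], [-841912, 242501]]
... * rho(c^-1) = [[10, 23], [3, 7]]  ->  [[-25311564, -58136795], [-7691617, -17666469]]
... * rho(c^-1) = [[10, 23], [3, 7]]  ->  [[-427526025, -989123537], [-129915577, -300572474]]
... * rho(c^-1) = [[10, 23], [3, 7]]  ->  [[-7242630861, -16756963334], [-2200873192, -5092065589]]
... * rho(a) = [[1, 0], [-4, 1]]  ->  [[59785222475, -16756963334], [18167389164, -5092065589]]
... * rho(a) = [[1, 0], [-4, 1]]  ->  [[126813075811, -16756963334], [38535651520, -5092065589]]
... * rho(c) = [[7, -23], [-3, 10]]  ->  [[937962420679, -3084270376993], [285025757407, -937240640850]]
... * rho(a^-1) = [[1, 0], [4, 1]]  ->  [[-11399119087293, -3084270376993], [-3463936805993, -937240640850]]
... * rho(c^-1) = [[10, 23], [3, 7]]  ->  [[-123244002003909, -283769631646690], [-37451089982480, -86231231023789]]
... * rho(b^-1) = [[7, -2], [-10, 3]]  ->  [[1974988302439537, -604820890932252], [600154680360530, -183791513106407]]
tr = 1974988302439537 + -183791513106407 = 1791196789333130

1791196789333130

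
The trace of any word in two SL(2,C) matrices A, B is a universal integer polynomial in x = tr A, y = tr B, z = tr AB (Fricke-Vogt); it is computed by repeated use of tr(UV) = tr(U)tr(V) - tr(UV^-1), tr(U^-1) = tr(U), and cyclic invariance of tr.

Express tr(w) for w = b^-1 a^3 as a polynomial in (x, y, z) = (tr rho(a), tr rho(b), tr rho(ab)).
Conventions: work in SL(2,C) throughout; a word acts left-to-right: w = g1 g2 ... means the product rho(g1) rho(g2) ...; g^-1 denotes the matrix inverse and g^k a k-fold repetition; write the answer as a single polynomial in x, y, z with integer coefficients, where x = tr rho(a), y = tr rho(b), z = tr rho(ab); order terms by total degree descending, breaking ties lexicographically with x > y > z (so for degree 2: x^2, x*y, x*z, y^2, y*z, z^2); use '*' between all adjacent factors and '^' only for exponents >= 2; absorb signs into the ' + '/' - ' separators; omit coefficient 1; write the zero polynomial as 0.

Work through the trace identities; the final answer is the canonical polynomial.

trace(a^2) = trace(a)*trace(a) - trace(1)  (reduce the a square) = x^2 - 2
trace(a^3) = trace(a)*trace(a^2) - trace(a)  (reduce the a square) = x^3 - 3*x
trace(a b a) = trace(a)*trace(b a) - trace(b)  (reduce the a square) = x*z - y
so trace(a^3 b) = trace(a)*trace(a b a) - trace(a b)  (reduce the a square) = x^2*z - x*y - z
trace(b^-1 a^3) = trace(a^3)*trace(b) - trace(a^3 b)  (eliminate b^-1) = x^3*y - x^2*z - 2*x*y + z

x^3*y - x^2*z - 2*x*y + z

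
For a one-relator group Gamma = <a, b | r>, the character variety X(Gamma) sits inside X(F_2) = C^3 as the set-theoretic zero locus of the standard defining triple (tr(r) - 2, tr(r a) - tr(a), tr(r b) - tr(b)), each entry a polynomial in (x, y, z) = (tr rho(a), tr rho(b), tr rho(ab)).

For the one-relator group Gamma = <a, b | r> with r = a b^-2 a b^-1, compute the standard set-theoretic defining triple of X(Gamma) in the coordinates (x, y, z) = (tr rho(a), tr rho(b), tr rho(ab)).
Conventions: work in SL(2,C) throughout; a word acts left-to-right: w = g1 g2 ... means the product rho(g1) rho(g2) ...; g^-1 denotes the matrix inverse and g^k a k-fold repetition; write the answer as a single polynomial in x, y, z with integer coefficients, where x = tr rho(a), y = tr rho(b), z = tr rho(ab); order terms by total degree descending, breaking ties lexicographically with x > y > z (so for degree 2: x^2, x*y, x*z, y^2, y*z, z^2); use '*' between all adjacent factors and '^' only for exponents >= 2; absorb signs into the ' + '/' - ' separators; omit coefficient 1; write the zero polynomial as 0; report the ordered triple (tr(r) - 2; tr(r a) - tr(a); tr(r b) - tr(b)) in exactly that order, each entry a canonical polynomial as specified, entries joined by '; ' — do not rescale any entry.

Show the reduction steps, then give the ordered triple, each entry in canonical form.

x^2*y^3 - 2*x*y^2*z - x^2*y + y*z^2 + x*z - y - 2; x^3*y^3 - 2*x^2*y^2*z - x^3*y - x*y^3 + x*y*z^2 + x^2*z + y^2*z + x*y - x - z; x^2*y^2 - x*y*z - x^2 - y^2 - y + 2

trace(a^2) = trace(a) trace(a) - trace(1)   [square of a] = x^2 - 2
trace(a^2 b) = trace(a) trace(b a) - trace(b)   [square of a] = x*z - y
trace(a b^-1 a) = trace(a^2) trace(b) - trace(a^2 b)   [inverse elimination on b] = x^2*y - x*z - y
trace(a b a b) = trace(a b) trace(a b) - trace(1)   [split at a repeated a] = z^2 - 2
trace(a b^-1 a b) = trace(a b a) trace(b) - trace(a b a b)   [inverse elimination on b] = x*y*z - y^2 - z^2 + 2
trace(b^-1 a b^-1 a) = trace(a b^-1 a) trace(b) - trace(a b^-1 a b)   [inverse elimination on b] = x^2*y^2 - 2*x*y*z + z^2 - 2
trace(a b^-2 a b^-1) = trace(b^-1 a b^-1 a) trace(b) - trace(b^-1 a b^-1 a b)   [inverse elimination on b] = x^2*y^3 - 2*x*y^2*z - x^2*y + y*z^2 + x*z - y
trace(a^3) = trace(a) trace(a^2) - trace(a) = x^3 - 3*x
trace(a^3 b) = trace(a) trace(a b a) - trace(a b) = x^2*z - x*y - z
trace(a^2 b^-1 a) = trace(a^3) trace(b) - trace(a^3 b) = x^3*y - x^2*z - 2*x*y + z
trace(b a b) = trace(b) trace(a b) - trace(a) = y*z - x
trace(a b a^2 b) = trace(a) trace(b a b a) - trace(b a b) = x*z^2 - y*z - x
trace(a^2 b^-1 a b) = trace(a b a^2) trace(b) - trace(a b a^2 b) = x^2*y*z - x*y^2 - x*z^2 + x
trace(b^-1 a b^-1 a^2) = trace(a^2 b^-1 a) trace(b) - trace(a^2 b^-1 a b) = x^3*y^2 - 2*x^2*y*z - x*y^2 + x*z^2 + y*z - x
trace(a b^-2 a b^-1 a) = trace(b^-1 a b^-1 a^2) trace(b) - trace(b^-1 a b^-1 a^2 b) = x^3*y^3 - 2*x^2*y^2*z - x^3*y - x*y^3 + x*y*z^2 + x^2*z + y^2*z + x*y - z
trace(a b^-2 a) = trace(a^2 b^-1) trace(b) - trace(a^2) = x^2*y^2 - x*y*z - x^2 - y^2 + 2
assemble the triple (trace(r) - 2; trace(r a) - x; trace(r b) - y)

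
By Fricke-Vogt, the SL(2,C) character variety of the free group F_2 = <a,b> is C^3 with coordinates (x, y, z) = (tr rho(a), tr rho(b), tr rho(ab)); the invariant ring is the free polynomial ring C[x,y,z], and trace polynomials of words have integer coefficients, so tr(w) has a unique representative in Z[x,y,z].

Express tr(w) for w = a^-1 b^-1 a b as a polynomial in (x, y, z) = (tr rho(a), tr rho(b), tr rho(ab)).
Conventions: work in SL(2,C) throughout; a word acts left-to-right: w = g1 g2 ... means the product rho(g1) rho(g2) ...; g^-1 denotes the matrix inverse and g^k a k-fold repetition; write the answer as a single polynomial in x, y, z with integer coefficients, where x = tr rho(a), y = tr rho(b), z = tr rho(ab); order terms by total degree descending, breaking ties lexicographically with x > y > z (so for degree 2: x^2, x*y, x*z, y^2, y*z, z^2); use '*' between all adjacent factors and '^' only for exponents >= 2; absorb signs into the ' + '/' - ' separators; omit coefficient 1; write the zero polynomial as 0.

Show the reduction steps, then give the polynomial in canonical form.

-x*y*z + x^2 + y^2 + z^2 - 2

tr(b a b) = tr(b)*tr(a b) - tr(a)  (reduce the b square) = y*z - x
apply: tr(b a b a) = tr(b a)*tr(b a) - tr(1)  (split on b) = z^2 - 2
use: tr(a b a^-1 b) = tr(b a b)*tr(a) - tr(b a b a)  (eliminate a^-1) = x*y*z - x^2 - z^2 + 2
tr(a^-1 b^-1 a b) = tr(a b a^-1)*tr(b) - tr(a b a^-1 b)  (eliminate b^-1) = -x*y*z + x^2 + y^2 + z^2 - 2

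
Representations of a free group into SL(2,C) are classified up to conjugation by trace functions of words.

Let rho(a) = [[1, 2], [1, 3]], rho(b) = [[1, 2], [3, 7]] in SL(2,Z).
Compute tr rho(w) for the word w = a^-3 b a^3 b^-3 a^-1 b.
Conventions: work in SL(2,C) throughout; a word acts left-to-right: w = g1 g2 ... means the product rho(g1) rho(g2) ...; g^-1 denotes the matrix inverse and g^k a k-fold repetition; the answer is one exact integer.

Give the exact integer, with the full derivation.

-22530

rho(a^-1) = [[3, -2], [-1, 1]]
... * rho(a^-1) = [[3, -2], [-1, 1]]  ->  [[11, -8], [-4, 3]]
... * rho(a^-1) = [[3, -2], [-1, 1]]  ->  [[41, -30], [-15, 11]]
... * rho(b) = [[1, 2], [3, 7]]  ->  [[-49, -128], [18, 47]]
... * rho(a) = [[1, 2], [1, 3]]  ->  [[-177, -482], [65, 177]]
... * rho(a) = [[1, 2], [1, 3]]  ->  [[-659, -1800], [242, 661]]
... * rho(a) = [[1, 2], [1, 3]]  ->  [[-2459, -6718], [903, 2467]]
... * rho(b^-1) = [[7, -2], [-3, 1]]  ->  [[2941, -1800], [-1080, 661]]
... * rho(b^-1) = [[7, -2], [-3, 1]]  ->  [[25987, -7682], [-9543, 2821]]
... * rho(b^-1) = [[7, -2], [-3, 1]]  ->  [[204955, -59656], [-75264, 21907]]
... * rho(a^-1) = [[3, -2], [-1, 1]]  ->  [[674521, -469566], [-247699, 172435]]
... * rho(b) = [[1, 2], [3, 7]]  ->  [[-734177, -1937920], [269606, 711647]]
tr = -734177 + 711647 = -22530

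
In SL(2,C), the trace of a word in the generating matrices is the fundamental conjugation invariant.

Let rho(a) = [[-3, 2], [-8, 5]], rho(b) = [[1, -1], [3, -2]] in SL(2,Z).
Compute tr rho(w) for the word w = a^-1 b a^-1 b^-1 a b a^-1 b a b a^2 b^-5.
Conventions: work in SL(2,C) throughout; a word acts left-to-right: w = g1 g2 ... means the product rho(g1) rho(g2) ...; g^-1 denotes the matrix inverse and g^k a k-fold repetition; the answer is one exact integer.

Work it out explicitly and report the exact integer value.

rho(a^-1) = [[5, -2], [8, -3]]
... * rho(b) = [[1, -1], [3, -2]]  ->  [[-1, -1], [-1, -2]]
... * rho(a^-1) = [[5, -2], [8, -3]]  ->  [[-13, 5], [-21, 8]]
... * rho(b^-1) = [[-2, 1], [-3, 1]]  ->  [[11, -8], [18, -13]]
... * rho(a) = [[-3, 2], [-8, 5]]  ->  [[31, -18], [50, -29]]
... * rho(b) = [[1, -1], [3, -2]]  ->  [[-23, 5], [-37, 8]]
... * rho(a^-1) = [[5, -2], [8, -3]]  ->  [[-75, 31], [-121, 50]]
... * rho(b) = [[1, -1], [3, -2]]  ->  [[18, 13], [29, 21]]
... * rho(a) = [[-3, 2], [-8, 5]]  ->  [[-158, 101], [-255, 163]]
... * rho(b) = [[1, -1], [3, -2]]  ->  [[145, -44], [234, -71]]
... * rho(a) = [[-3, 2], [-8, 5]]  ->  [[-83, 70], [-134, 113]]
... * rho(a) = [[-3, 2], [-8, 5]]  ->  [[-311, 184], [-502, 297]]
... * rho(b^-1) = [[-2, 1], [-3, 1]]  ->  [[70, -127], [113, -205]]
... * rho(b^-1) = [[-2, 1], [-3, 1]]  ->  [[241, -57], [389, -92]]
... * rho(b^-1) = [[-2, 1], [-3, 1]]  ->  [[-311, 184], [-502, 297]]
... * rho(b^-1) = [[-2, 1], [-3, 1]]  ->  [[70, -127], [113, -205]]
... * rho(b^-1) = [[-2, 1], [-3, 1]]  ->  [[241, -57], [389, -92]]
tr = 241 + -92 = 149

149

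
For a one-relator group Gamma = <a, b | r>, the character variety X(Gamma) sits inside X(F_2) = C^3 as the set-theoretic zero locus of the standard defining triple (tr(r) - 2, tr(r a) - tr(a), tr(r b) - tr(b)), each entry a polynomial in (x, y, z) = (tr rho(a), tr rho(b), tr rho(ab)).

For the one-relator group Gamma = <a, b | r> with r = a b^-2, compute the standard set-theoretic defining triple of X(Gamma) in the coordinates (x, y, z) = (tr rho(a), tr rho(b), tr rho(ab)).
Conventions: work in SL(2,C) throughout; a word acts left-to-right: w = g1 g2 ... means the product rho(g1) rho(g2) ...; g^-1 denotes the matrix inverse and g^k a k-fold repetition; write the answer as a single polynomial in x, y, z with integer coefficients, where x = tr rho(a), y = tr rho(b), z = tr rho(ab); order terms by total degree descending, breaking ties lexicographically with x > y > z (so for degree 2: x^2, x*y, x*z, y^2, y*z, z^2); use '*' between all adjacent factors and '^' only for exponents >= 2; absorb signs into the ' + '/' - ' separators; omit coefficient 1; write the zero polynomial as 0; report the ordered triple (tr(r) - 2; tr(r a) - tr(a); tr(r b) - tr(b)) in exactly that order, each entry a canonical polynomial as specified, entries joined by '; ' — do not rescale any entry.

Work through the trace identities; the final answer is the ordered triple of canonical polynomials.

apply: trace(a b^-1) = trace(a) * trace(b) - trace(a b) = x*y - z
use: trace(a b^-2) = trace(a b^-1) * trace(b) - trace(a) = x*y^2 - y*z - x
trace(a^2) = trace(a) * trace(a) - trace(1) = x^2 - 2
trace(a^2 b) = trace(a) * trace(b a) - trace(b) = x*z - y
trace(b^-1 a^2) = trace(a^2) * trace(b) - trace(a^2 b) = x^2*y - x*z - y
trace(a b^-2 a) = trace(b^-1 a^2) * trace(b) - trace(b^-1 a^2 b) = x^2*y^2 - x*y*z - x^2 - y^2 + 2
assemble the triple (trace(r) - 2; trace(r a) - x; trace(r b) - y)

x*y^2 - y*z - x - 2; x^2*y^2 - x*y*z - x^2 - y^2 - x + 2; x*y - y - z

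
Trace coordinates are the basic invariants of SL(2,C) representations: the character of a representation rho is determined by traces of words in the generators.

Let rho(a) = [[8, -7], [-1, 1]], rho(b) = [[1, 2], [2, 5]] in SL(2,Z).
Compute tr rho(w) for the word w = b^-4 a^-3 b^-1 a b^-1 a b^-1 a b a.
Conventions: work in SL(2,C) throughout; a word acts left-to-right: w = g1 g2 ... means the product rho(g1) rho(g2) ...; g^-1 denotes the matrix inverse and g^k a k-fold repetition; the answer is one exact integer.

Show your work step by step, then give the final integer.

54766109349

rho(b^-1) = [[5, -2], [-2, 1]]
... * rho(b^-1) = [[5, -2], [-2, 1]]  ->  [[29, -12], [-12, 5]]
... * rho(b^-1) = [[5, -2], [-2, 1]]  ->  [[169, -70], [-70, 29]]
... * rho(b^-1) = [[5, -2], [-2, 1]]  ->  [[985, -408], [-408, 169]]
... * rho(a^-1) = [[1, 7], [1, 8]]  ->  [[577, 3631], [-239, -1504]]
... * rho(a^-1) = [[1, 7], [1, 8]]  ->  [[4208, 33087], [-1743, -13705]]
... * rho(a^-1) = [[1, 7], [1, 8]]  ->  [[37295, 294152], [-15448, -121841]]
... * rho(b^-1) = [[5, -2], [-2, 1]]  ->  [[-401829, 219562], [166442, -90945]]
... * rho(a) = [[8, -7], [-1, 1]]  ->  [[-3434194, 3032365], [1422481, -1256039]]
... * rho(b^-1) = [[5, -2], [-2, 1]]  ->  [[-23235700, 9900753], [9624483, -4101001]]
... * rho(a) = [[8, -7], [-1, 1]]  ->  [[-195786353, 172550653], [81096865, -71472382]]
... * rho(b^-1) = [[5, -2], [-2, 1]]  ->  [[-1324033071, 564123359], [548429089, -233666112]]
... * rho(a) = [[8, -7], [-1, 1]]  ->  [[-11156387927, 9832354856], [4621098824, -4072669735]]
... * rho(b) = [[1, 2], [2, 5]]  ->  [[8508321785, 26848998426], [-3524240646, -11121151027]]
... * rho(a) = [[8, -7], [-1, 1]]  ->  [[41217575854, -32709254069], [-17072774141, 13548533495]]
tr = 41217575854 + 13548533495 = 54766109349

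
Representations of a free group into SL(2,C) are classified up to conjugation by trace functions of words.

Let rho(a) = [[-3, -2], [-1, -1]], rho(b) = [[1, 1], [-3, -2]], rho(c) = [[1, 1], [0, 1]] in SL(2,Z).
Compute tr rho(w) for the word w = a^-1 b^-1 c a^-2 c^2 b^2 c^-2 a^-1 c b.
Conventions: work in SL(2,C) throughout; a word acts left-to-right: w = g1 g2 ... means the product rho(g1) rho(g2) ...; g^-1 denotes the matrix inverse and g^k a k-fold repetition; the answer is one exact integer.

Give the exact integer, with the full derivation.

rho(a^-1) = [[-1, 2], [1, -3]]
... * rho(b^-1) = [[-2, -1], [3, 1]]  ->  [[8, 3], [-11, -4]]
... * rho(c) = [[1, 1], [0, 1]]  ->  [[8, 11], [-11, -15]]
... * rho(a^-1) = [[-1, 2], [1, -3]]  ->  [[3, -17], [-4, 23]]
... * rho(a^-1) = [[-1, 2], [1, -3]]  ->  [[-20, 57], [27, -77]]
... * rho(c) = [[1, 1], [0, 1]]  ->  [[-20, 37], [27, -50]]
... * rho(c) = [[1, 1], [0, 1]]  ->  [[-20, 17], [27, -23]]
... * rho(b) = [[1, 1], [-3, -2]]  ->  [[-71, -54], [96, 73]]
... * rho(b) = [[1, 1], [-3, -2]]  ->  [[91, 37], [-123, -50]]
... * rho(c^-1) = [[1, -1], [0, 1]]  ->  [[91, -54], [-123, 73]]
... * rho(c^-1) = [[1, -1], [0, 1]]  ->  [[91, -145], [-123, 196]]
... * rho(a^-1) = [[-1, 2], [1, -3]]  ->  [[-236, 617], [319, -834]]
... * rho(c) = [[1, 1], [0, 1]]  ->  [[-236, 381], [319, -515]]
... * rho(b) = [[1, 1], [-3, -2]]  ->  [[-1379, -998], [1864, 1349]]
tr = -1379 + 1349 = -30

-30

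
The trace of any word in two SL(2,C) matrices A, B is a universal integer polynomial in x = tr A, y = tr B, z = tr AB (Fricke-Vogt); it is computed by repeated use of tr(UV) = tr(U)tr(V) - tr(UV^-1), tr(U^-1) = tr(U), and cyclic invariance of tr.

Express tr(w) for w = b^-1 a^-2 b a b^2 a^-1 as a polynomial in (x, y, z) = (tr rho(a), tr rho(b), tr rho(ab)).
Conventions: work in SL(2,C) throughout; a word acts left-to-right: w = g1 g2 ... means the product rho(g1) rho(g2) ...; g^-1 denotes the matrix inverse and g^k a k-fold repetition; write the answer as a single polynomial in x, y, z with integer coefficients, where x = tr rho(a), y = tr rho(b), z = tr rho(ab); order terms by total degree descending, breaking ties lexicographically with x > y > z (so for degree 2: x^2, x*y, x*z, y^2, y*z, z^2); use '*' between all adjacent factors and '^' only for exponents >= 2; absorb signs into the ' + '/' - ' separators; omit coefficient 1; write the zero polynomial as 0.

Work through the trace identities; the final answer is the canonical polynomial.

apply: trace(b a b) = trace(b) trace(a b) - trace(a)  (reduce the b square) = y*z - x
use: trace(b a b^2) = trace(b) trace(b a b) - trace(b a)  (reduce the b square) = y^2*z - x*y - z
use: trace(a b a b) = trace(a b) trace(a b) - trace(1)  (split on a) = z^2 - 2
apply: trace(a b a) = trace(a) trace(b a) - trace(b)  (reduce the a square) = x*z - y
trace(b a b^2 a) = trace(b) trace(a b a b) - trace(a b a)  (reduce the b square) = y*z^2 - x*z - y
trace(b a b^2 a^-1) = trace(b a b^2) trace(a) - trace(b a b^2 a)  (eliminate a^-1) = x*y^2*z - x^2*y - y*z^2 + y
trace(a^-1 b a b^2 a^-1) = trace(b a b^2 a^-1) trace(a) - trace(b a b^2)  (eliminate a^-1) = x^2*y^2*z - x^3*y - x*y*z^2 - y^2*z + 2*x*y + z
use: trace(b^2 a b^2) = trace(b) trace(b^2 a b) - trace(b^2 a)  (reduce the b square) = y^3*z - x*y^2 - 2*y*z + x
trace(b^2) = trace(b) trace(b) - trace(1)  (reduce the b square) = y^2 - 2
trace(a b^2 a) = trace(a) trace(b^2 a) - trace(b^2)  (reduce the a square) = x*y*z - x^2 - y^2 + 2
use: trace(b^2 a b^2 a) = trace(b) trace(a b^2 a b) - trace(a b^2 a)  (reduce the b square) = y^2*z^2 - 2*x*y*z + x^2 - 2
trace(b a b^2 a^-1 b) = trace(b^2 a b^2) trace(a) - trace(b^2 a b^2 a)  (eliminate a^-1) = x*y^3*z - x^2*y^2 - y^2*z^2 + 2
trace(b a b a b^2) = trace(b) trace(b a b a b) - trace(b a b a)  (reduce the b square) = y^2*z^2 - x*y*z - y^2 - z^2 + 2
trace(a b a b a b) = trace(a b) trace(a b a b) - trace(a^-1 b^-1)  (split on a) = z^3 - 3*z
trace(a b a b a) = trace(a) trace(b a b a) - trace(b a b)  (reduce the a square) = x*z^2 - y*z - x
trace(b a b a b^2 a) = trace(b) trace(a b a b a b) - trace(a b a b a)  (reduce the b square) = y*z^3 - x*z^2 - 2*y*z + x
apply: trace(b a b^2 a^-1 b a) = trace(b a b a b^2) trace(a) - trace(b a b a b^2 a)  (eliminate a^-1) = x*y^2*z^2 - x^2*y*z - y*z^3 - x*y^2 + 2*y*z + x
apply: trace(a^-1 b a b^2 a^-1 b) = trace(b a b^2 a^-1 b) trace(a) - trace(b a b^2 a^-1 b a)  (eliminate a^-1) = x^2*y^3*z - x^3*y^2 - 2*x*y^2*z^2 + x^2*y*z + y*z^3 + x*y^2 - 2*y*z + x
apply: trace(b a b^2 a^-1 b^-1 a^-1) = trace(a^-1 b a b^2 a^-1) trace(b) - trace(a^-1 b a b^2 a^-1 b)  (eliminate b^-1) = x*y^2*z^2 - x^2*y*z - y^3*z - y*z^3 + x*y^2 + 3*y*z - x
trace(b^-1 a^-2 b a b^2 a^-1) = trace(b a b^2 a^-1 b^-1 a^-1) trace(a) - trace(b a b^2 a^-1 b^-1)  (eliminate a^-1) = x^2*y^2*z^2 - x^3*y*z - x*y^3*z - x*y*z^3 + x^2*y^2 + 3*x*y*z - x^2 - y^2 + 2

x^2*y^2*z^2 - x^3*y*z - x*y^3*z - x*y*z^3 + x^2*y^2 + 3*x*y*z - x^2 - y^2 + 2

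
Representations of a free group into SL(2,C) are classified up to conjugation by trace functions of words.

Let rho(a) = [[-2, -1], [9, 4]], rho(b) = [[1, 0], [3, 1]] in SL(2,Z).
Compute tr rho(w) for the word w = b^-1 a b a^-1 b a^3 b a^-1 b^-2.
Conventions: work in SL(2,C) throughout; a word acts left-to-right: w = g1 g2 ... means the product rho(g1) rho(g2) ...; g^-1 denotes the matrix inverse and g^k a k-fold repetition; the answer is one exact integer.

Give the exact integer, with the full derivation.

rho(b^-1) = [[1, 0], [-3, 1]]
... * rho(a) = [[-2, -1], [9, 4]]  ->  [[-2, -1], [15, 7]]
... * rho(b) = [[1, 0], [3, 1]]  ->  [[-5, -1], [36, 7]]
... * rho(a^-1) = [[4, 1], [-9, -2]]  ->  [[-11, -3], [81, 22]]
... * rho(b) = [[1, 0], [3, 1]]  ->  [[-20, -3], [147, 22]]
... * rho(a) = [[-2, -1], [9, 4]]  ->  [[13, 8], [-96, -59]]
... * rho(a) = [[-2, -1], [9, 4]]  ->  [[46, 19], [-339, -140]]
... * rho(a) = [[-2, -1], [9, 4]]  ->  [[79, 30], [-582, -221]]
... * rho(b) = [[1, 0], [3, 1]]  ->  [[169, 30], [-1245, -221]]
... * rho(a^-1) = [[4, 1], [-9, -2]]  ->  [[406, 109], [-2991, -803]]
... * rho(b^-1) = [[1, 0], [-3, 1]]  ->  [[79, 109], [-582, -803]]
... * rho(b^-1) = [[1, 0], [-3, 1]]  ->  [[-248, 109], [1827, -803]]
tr = -248 + -803 = -1051

-1051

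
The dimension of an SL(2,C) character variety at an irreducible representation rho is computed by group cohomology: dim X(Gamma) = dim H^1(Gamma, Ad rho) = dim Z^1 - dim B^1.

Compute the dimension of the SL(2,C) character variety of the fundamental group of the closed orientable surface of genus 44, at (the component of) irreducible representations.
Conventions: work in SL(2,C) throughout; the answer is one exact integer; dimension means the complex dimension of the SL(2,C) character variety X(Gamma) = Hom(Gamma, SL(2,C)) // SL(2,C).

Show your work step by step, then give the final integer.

258

The genus-44 surface group: 2g = 88 generators, one relator prod [a_i, b_i].
Before the relator condition, cocycle space has dim 3*88 = 264.
H^2 = coker(d_2) is dual to H^0 = 0 at irreducible rho (Poincare duality), so d_2 is onto: dim Z^1 = 261.
Coboundaries contribute dim B^1 = 3 (injective at irreducible rho).
Hence dim X = 261 - 3 = 258.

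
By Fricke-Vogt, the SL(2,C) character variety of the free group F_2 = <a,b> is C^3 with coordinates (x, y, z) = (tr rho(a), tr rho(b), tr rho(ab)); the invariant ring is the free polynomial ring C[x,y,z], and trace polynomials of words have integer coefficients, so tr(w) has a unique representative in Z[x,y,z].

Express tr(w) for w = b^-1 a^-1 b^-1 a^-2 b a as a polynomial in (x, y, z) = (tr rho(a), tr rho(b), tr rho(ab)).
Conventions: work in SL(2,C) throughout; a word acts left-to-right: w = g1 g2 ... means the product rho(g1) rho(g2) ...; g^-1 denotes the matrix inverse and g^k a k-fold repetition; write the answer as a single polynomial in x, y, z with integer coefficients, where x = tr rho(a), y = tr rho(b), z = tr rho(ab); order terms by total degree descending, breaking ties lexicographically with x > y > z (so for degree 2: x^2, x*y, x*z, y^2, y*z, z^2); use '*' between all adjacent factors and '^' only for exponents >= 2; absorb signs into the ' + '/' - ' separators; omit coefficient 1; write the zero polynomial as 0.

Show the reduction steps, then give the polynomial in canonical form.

-x^2*y*z^2 + x^3*z + x*y^2*z + x*z^3 - 3*x*z - y

trace(a^-1) = trace(a) = x
trace(b a b) = trace(b)*trace(a b) - trace(a)   [square of b] = y*z - x
trace(b a b a) = trace(a b)*trace(a b) - trace(1)   [split at a repeated a] = z^2 - 2
trace(a^-1 b a b) = trace(b a b)*trace(a) - trace(b a b a)   [inverse elimination on a] = x*y*z - x^2 - z^2 + 2
trace(a^-1 b a b a^-1) = trace(a^-1 b a b)*trace(a) - trace(a^-1 b a b a)   [inverse elimination on a] = x^2*y*z - x^3 - x*z^2 - y*z + 3*x
trace(b^2 a b) = trace(b)*trace(b a b) - trace(b a)   [square of b] = y^2*z - x*y - z
trace(a b a) = trace(a)*trace(b a) - trace(b)   [square of a] = x*z - y
trace(b^2 a b a) = trace(b)*trace(a b a b) - trace(a b a)   [square of b] = y*z^2 - x*z - y
trace(b a b a^-1 b) = trace(b^2 a b)*trace(a) - trace(b^2 a b a)   [inverse elimination on a] = x*y^2*z - x^2*y - y*z^2 + y
trace(b a b a b a) = trace(b a)*trace(b a b a) - trace(b^-1 a^-1)   [split at a repeated b] = z^3 - 3*z
trace(b a b a^-1 b a) = trace(b a b a b)*trace(a) - trace(b a b a b a)   [inverse elimination on a] = x*y*z^2 - x^2*z - z^3 - x*y + 3*z
trace(a^-1 b a b a^-1 b) = trace(b a b a^-1 b)*trace(a) - trace(b a b a^-1 b a)   [inverse elimination on a] = x^2*y^2*z - x^3*y - 2*x*y*z^2 + x^2*z + z^3 + 2*x*y - 3*z
trace(a^-1 b^-1 a^-1 b a b) = trace(a^-1 b a b a^-1)*trace(b) - trace(a^-1 b a b a^-1 b)   [inverse elimination on b] = x*y*z^2 - x^2*z - y^2*z - z^3 + x*y + 3*z
trace(b a b^-1 a^-1 b^-1 a^-1) = trace(a^-1 b^-1 a^-1 b a)*trace(b) - trace(a^-1 b^-1 a^-1 b a b)   [inverse elimination on b] = -x*y*z^2 + x^2*z + y^2*z + z^3 - 3*z
trace(b^-1 a^-1 b^-1 a^-2 b a) = trace(b a b^-1 a^-1 b^-1 a^-1)*trace(a) - trace(b a b^-1 a^-1 b^-1)   [inverse elimination on a] = -x^2*y*z^2 + x^3*z + x*y^2*z + x*z^3 - 3*x*z - y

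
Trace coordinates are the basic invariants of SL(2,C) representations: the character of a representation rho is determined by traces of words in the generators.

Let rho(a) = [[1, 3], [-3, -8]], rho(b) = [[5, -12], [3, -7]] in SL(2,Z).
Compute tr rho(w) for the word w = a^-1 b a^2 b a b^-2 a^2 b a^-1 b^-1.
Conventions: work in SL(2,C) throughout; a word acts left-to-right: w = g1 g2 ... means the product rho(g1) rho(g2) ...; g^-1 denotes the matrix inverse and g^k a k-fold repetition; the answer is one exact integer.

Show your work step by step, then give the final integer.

-1027307036275

rho(a^-1) = [[-8, -3], [3, 1]]
... * rho(b) = [[5, -12], [3, -7]]  ->  [[-49, 117], [18, -43]]
... * rho(a) = [[1, 3], [-3, -8]]  ->  [[-400, -1083], [147, 398]]
... * rho(a) = [[1, 3], [-3, -8]]  ->  [[2849, 7464], [-1047, -2743]]
... * rho(b) = [[5, -12], [3, -7]]  ->  [[36637, -86436], [-13464, 31765]]
... * rho(a) = [[1, 3], [-3, -8]]  ->  [[295945, 801399], [-108759, -294512]]
... * rho(b^-1) = [[-7, 12], [-3, 5]]  ->  [[-4475812, 7558335], [1644849, -2777668]]
... * rho(b^-1) = [[-7, 12], [-3, 5]]  ->  [[8655679, -15918069], [-3180939, 5849848]]
... * rho(a) = [[1, 3], [-3, -8]]  ->  [[56409886, 153311589], [-20730483, -56341601]]
... * rho(a) = [[1, 3], [-3, -8]]  ->  [[-403524881, -1057263054], [148294320, 388541359]]
... * rho(b) = [[5, -12], [3, -7]]  ->  [[-5189413567, 12243139950], [1907095677, -4499321353]]
... * rho(a^-1) = [[-8, -3], [3, 1]]  ->  [[78244728386, 27811380651], [-28754729475, -10220608384]]
... * rho(b^-1) = [[-7, 12], [-3, 5]]  ->  [[-631147240655, 1077993643887], [231944931477, -396159795620]]
tr = -631147240655 + -396159795620 = -1027307036275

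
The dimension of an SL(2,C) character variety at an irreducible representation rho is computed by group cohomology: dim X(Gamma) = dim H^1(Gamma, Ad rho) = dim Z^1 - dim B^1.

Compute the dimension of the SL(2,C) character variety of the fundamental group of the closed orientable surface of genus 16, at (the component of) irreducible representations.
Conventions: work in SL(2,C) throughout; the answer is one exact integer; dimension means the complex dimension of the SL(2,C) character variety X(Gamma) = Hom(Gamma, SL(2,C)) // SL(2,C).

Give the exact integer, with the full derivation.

90

pi_1 of the closed genus-16 surface has 32 generators bound by the single product-of-commutators relator.
A cocycle assigns one sl_2 vector per generator subject to the relator condition d_2(z) = 0: dim of the unconstrained space is 3*2g = 96.
d_2 is surjective at irreducible rho (its cokernel H^2 is dual to H^0 = 0), so dim Z^1 = 96 - 3 = 93.
Coboundaries contribute dim B^1 = 3 (injective at irreducible rho).
Hence dim X = 93 - 3 = 90.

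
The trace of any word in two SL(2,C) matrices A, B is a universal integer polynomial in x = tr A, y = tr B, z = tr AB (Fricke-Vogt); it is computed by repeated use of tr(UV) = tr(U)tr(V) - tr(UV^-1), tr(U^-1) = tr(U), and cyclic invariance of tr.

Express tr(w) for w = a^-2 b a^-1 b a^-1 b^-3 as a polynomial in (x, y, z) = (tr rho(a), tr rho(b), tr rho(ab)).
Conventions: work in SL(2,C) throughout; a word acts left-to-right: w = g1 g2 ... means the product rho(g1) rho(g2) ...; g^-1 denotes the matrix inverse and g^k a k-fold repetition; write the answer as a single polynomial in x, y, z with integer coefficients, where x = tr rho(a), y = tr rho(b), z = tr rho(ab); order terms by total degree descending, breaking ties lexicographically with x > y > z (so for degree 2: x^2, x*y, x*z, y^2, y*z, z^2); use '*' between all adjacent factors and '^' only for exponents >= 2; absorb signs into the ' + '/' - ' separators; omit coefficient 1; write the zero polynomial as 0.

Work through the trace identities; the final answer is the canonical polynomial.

tr(a^-1) = tr(a) = x
tr(a b a) = tr(a)*tr(b a) - tr(b)  (reduce the a square) = x*z - y
and tr(a b a b) = tr(b a)*tr(b a) - tr(1)  (split on b) = z^2 - 2
tr(b a b^-1 a) = tr(a b a)*tr(b) - tr(a b a b)  (eliminate b^-1) = x*y*z - y^2 - z^2 + 2
and tr(b^-1 a^-1 b a) = tr(b a b^-1)*tr(a) - tr(b a b^-1 a)  (eliminate a^-1) = -x*y*z + x^2 + y^2 + z^2 - 2
tr(b^-1 a^-1 b a^-1) = tr(b^-1 a^-1 b)*tr(a) - tr(b^-1 a^-1 b a)  (eliminate a^-1) = x*y*z - y^2 - z^2 + 2
tr(b a^-1) = tr(b)*tr(a) - tr(b a)  (eliminate a^-1) = x*y - z
tr(a^-1 b a^-1) = tr(b a^-1)*tr(a) - tr(b)  (eliminate a^-1) = x^2*y - x*z - y
tr(b a^-1 b^-2 a^-1) = tr(b^-1 a^-1 b a^-1)*tr(b) - tr(b^-1 a^-1 b a^-1 b)  (eliminate b^-1) = x*y^2*z - x^2*y - y^3 - y*z^2 + x*z + 3*y
tr(b^-2 a^-2 b a^-1) = tr(b a^-1 b^-2 a^-1)*tr(a) - tr(b a^-1 b^-2)  (eliminate a^-1) = x^2*y^2*z - x^3*y - x*y^3 - x*y*z^2 + x^2*z + 3*x*y - z
and tr(a^-1 b^2 a b^-1) = tr(b^2 a b^-1)*tr(a) - tr(b^2 a b^-1 a)  (eliminate a^-1) = -x*y^2*z + x^2*y + y^3 + y*z^2 - 3*y
and tr(b^2) = tr(b)*tr(b) - tr(1)  (reduce the b square) = y^2 - 2
next, tr(a^-1 b^2 a b^-2) = tr(a^-1 b^2 a b^-1)*tr(b) - tr(a^-1 b^2 a)  (eliminate b^-1) = -x*y^3*z + x^2*y^2 + y^4 + y^2*z^2 - 4*y^2 + 2
tr(b a b^-3 a^-1 b) = tr(a^-1 b^2 a b^-2)*tr(b) - tr(a^-1 b^2 a b^-1)  (eliminate b^-1) = -x*y^4*z + x^2*y^3 + y^5 + y^3*z^2 + x*y^2*z - x^2*y - 5*y^3 - y*z^2 + 5*y
tr(a b a b^-2) = tr(a b a b^-1)*tr(b) - tr(a b a)  (eliminate b^-1) = x*y^2*z - y^3 - y*z^2 - x*z + 3*y
tr(b a b) = tr(b)*tr(a b) - tr(a)  (reduce the b square) = y*z - x
tr(a b a b a) = tr(a)*tr(b a b a) - tr(b a b)  (reduce the a square) = x*z^2 - y*z - x
and tr(a b a b a b) = tr(b a b a)*tr(b a) - tr(a b)  (split on b) = z^3 - 3*z
tr(a b a b a b^-1) = tr(a b a b a)*tr(b) - tr(a b a b a b)  (eliminate b^-1) = x*y*z^2 - y^2*z - z^3 - x*y + 3*z
and tr(b^-1 a b a b a b^-1) = tr(a b a b a b^-1)*tr(b) - tr(a b a b a)  (eliminate b^-1) = x*y^2*z^2 - y^3*z - y*z^3 - x*y^2 - x*z^2 + 4*y*z + x
next, tr(b a b a b^-3 a) = tr(b^-1 a b a b a b^-1)*tr(b) - tr(b^-1 a b a b a)  (eliminate b^-1) = x*y^3*z^2 - y^4*z - y^2*z^3 - x*y^3 - 2*x*y*z^2 + 5*y^2*z + z^3 + 2*x*y - 3*z
next, tr(b a b^-3 a^-1 b a) = tr(b a b a b^-3)*tr(a) - tr(b a b a b^-3 a)  (eliminate a^-1) = -x*y^3*z^2 + x^2*y^2*z + y^4*z + y^2*z^3 + x*y*z^2 - x^2*z - 5*y^2*z - z^3 + x*y + 3*z
tr(b a^-1 b a b^-3 a^-1) = tr(b a b^-3 a^-1 b)*tr(a) - tr(b a b^-3 a^-1 b a)  (eliminate a^-1) = -x^2*y^4*z + x^3*y^3 + x*y^5 + 2*x*y^3*z^2 - y^4*z - y^2*z^3 - x^3*y - 5*x*y^3 - 2*x*y*z^2 + x^2*z + 5*y^2*z + z^3 + 4*x*y - 3*z
next, tr(a^-1 b a b^-2) = tr(a^-1 b a b^-1)*tr(b) - tr(a^-1 b a)  (eliminate b^-1) = -x*y^2*z + x^2*y + y^3 + y*z^2 - 3*y
tr(b^-3 a^-2 b a^-1 b a) = tr(b a^-1 b a b^-3 a^-1)*tr(a) - tr(b a^-1 b a b^-3)  (eliminate a^-1) = -x^3*y^4*z + x^4*y^3 + x^2*y^5 + 2*x^2*y^3*z^2 - x*y^4*z - x*y^2*z^3 - x^4*y - 5*x^2*y^3 - 2*x^2*y*z^2 + x^3*z + 6*x*y^2*z + x*z^3 + 3*x^2*y - y^3 - y*z^2 - 3*x*z + 3*y
and tr(a^-2 b a^-1 b a^-1 b^-3) = tr(b^-3 a^-2 b a^-1 b)*tr(a) - tr(b^-3 a^-2 b a^-1 b a)  (eliminate a^-1) = x^3*y^4*z - x^4*y^3 - x^2*y^5 - 2*x^2*y^3*z^2 + x^3*y^2*z + x*y^4*z + x*y^2*z^3 + 4*x^2*y^3 + x^2*y*z^2 - 6*x*y^2*z - x*z^3 + y^3 + y*z^2 + 2*x*z - 3*y

x^3*y^4*z - x^4*y^3 - x^2*y^5 - 2*x^2*y^3*z^2 + x^3*y^2*z + x*y^4*z + x*y^2*z^3 + 4*x^2*y^3 + x^2*y*z^2 - 6*x*y^2*z - x*z^3 + y^3 + y*z^2 + 2*x*z - 3*y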